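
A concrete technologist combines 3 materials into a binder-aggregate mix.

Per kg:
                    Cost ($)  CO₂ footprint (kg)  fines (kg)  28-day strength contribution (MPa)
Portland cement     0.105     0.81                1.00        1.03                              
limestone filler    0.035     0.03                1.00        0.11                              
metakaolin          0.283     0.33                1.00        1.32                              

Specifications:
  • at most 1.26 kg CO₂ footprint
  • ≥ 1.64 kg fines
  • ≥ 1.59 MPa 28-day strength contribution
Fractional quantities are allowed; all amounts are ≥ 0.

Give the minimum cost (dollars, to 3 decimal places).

Let x1 = kg of Portland cement, x2 = kg of limestone filler, x3 = kg of metakaolin.
min 0.105x1 + 0.035x2 + 0.283x3 with:
  0.81x1 + 0.03x2 + 0.33x3 ≤ 1.26   (CO₂ footprint)
  1x1 + 1x2 + 1x3 ≥ 1.64   (fines)
  1.03x1 + 0.11x2 + 1.32x3 ≥ 1.59   (28-day strength contribution)
  x1, x2, x3 ≥ 0.
The optimal basis is {Portland cement, limestone filler}; metakaolin drops out. Binding constraints: fines and 28-day strength contribution.
Optimal quantities: Portland cement = 1.532 kg, limestone filler = 0.1078 kg.
Cost = 0.105·1.532 + 0.035·0.1078 = 0.16463.

$0.165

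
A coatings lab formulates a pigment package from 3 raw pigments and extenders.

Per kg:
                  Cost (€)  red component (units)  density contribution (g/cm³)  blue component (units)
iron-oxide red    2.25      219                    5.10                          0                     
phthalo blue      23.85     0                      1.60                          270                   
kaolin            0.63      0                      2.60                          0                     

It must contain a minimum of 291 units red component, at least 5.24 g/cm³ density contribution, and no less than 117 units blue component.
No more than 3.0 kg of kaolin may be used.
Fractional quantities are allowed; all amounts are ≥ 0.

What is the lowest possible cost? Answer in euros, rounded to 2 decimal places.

Set it up as a linear program. Let x1 = kg of iron-oxide red, x2 = kg of phthalo blue, x3 = kg of kaolin.
Minimise 2.25x1 + 23.85x2 + 0.63x3 s.t.:
  219x1 ≥ 291   (red component)
  5.1x1 + 1.6x2 + 2.6x3 ≥ 5.24   (density contribution)
  270x2 ≥ 117   (blue component)
  x3 ≤ 3
  x1, x2, x3 ≥ 0.
The cheapest feasible vertex uses only iron-oxide red, phthalo blue; kaolin is not used. Binding constraints: red component and blue component.
Optimal quantities: iron-oxide red = 1.329 kg, phthalo blue = 0.4333 kg.
Total cost: 2.25·1.329 + 23.85·0.4333 = 13.3245.

€13.32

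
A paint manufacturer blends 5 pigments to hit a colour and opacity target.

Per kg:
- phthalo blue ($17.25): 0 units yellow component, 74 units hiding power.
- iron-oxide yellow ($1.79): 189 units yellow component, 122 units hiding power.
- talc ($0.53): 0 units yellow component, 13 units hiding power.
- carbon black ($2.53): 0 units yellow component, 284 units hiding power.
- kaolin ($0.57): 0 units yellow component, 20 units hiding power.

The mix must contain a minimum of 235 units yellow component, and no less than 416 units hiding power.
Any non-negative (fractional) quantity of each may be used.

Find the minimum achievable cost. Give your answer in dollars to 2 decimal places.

Set it up as a linear program. Let x1 = kg of phthalo blue, x2 = kg of iron-oxide yellow, x3 = kg of talc, x4 = kg of carbon black, x5 = kg of kaolin.
min 17.25x1 + 1.79x2 + 0.53x3 + 2.53x4 + 0.57x5 with:
  189x2 ≥ 235   (yellow component)
  74x1 + 122x2 + 13x3 + 284x4 + 20x5 ≥ 416   (hiding power)
  x1, x2, x3, x4, x5 ≥ 0.
The minimum-cost mix takes nothing from phthalo blue, talc, kaolin — only iron-oxide yellow, carbon black. There the yellow component and hiding power constraints are tight.
So iron-oxide yellow = 1.243 kg, carbon black = 0.9307 kg.
Hence cost = 1.79·1.243 + 2.53·0.9307 = $4.5796.

$4.58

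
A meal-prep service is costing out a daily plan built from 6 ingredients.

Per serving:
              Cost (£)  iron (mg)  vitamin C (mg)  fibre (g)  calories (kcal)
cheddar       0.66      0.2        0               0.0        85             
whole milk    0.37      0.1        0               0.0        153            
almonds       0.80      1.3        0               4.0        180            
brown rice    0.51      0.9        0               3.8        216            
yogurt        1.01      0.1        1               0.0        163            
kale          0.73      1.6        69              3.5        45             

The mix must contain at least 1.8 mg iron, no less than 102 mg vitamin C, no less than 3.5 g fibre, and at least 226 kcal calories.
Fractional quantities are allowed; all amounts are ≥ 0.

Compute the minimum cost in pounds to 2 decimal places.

£1.46

Let x1 = servings of cheddar, x2 = servings of whole milk, x3 = servings of almonds, x4 = servings of brown rice, x5 = servings of yogurt, x6 = servings of kale.
Minimise 0.66x1 + 0.37x2 + 0.8x3 + 0.51x4 + 1.01x5 + 0.73x6 subject to:
  0.2x1 + 0.1x2 + 1.3x3 + 0.9x4 + 0.1x5 + 1.6x6 ≥ 1.8   (iron)
  1x5 + 69x6 ≥ 102   (vitamin C)
  4x3 + 3.8x4 + 3.5x6 ≥ 3.5   (fibre)
  85x1 + 153x2 + 180x3 + 216x4 + 163x5 + 45x6 ≥ 226   (calories)
  x1, x2, x3, x4, x5, x6 ≥ 0.
At the optimum only brown rice, kale are positive (cheddar, whole milk, almonds, yogurt = 0). There the vitamin C and calories constraints are tight.
Solving gives x4 = 0.7383, x6 = 1.478.
Objective = 0.51·0.7383 + 0.73·1.478 = 1.4555.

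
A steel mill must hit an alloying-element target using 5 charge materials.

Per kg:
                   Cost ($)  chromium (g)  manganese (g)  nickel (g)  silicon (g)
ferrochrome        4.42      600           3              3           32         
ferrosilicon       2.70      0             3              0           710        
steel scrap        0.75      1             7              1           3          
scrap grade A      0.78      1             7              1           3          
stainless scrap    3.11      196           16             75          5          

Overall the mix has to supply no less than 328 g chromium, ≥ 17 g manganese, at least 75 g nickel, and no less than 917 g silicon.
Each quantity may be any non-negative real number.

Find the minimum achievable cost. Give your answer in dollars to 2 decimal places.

This is a linear program. Let x1 = kg of ferrochrome, x2 = kg of ferrosilicon, x3 = kg of steel scrap, x4 = kg of scrap grade A, x5 = kg of stainless scrap.
Minimize 4.42x1 + 2.7x2 + 0.75x3 + 0.78x4 + 3.11x5 with:
  600x1 + 1x3 + 1x4 + 196x5 ≥ 328   (chromium)
  3x1 + 3x2 + 7x3 + 7x4 + 16x5 ≥ 17   (manganese)
  3x1 + 1x3 + 1x4 + 75x5 ≥ 75   (nickel)
  32x1 + 710x2 + 3x3 + 3x4 + 5x5 ≥ 917   (silicon)
  x1, x2, x3, x4, x5 ≥ 0.
The optimal basis is {ferrochrome, ferrosilicon, stainless scrap}; steel scrap, scrap grade A drop out. There the chromium, nickel, silicon constraints are tight.
Solving gives x1 = 0.2229, x2 = 1.275, x5 = 0.9911.
Cost = 4.42·0.2229 + 2.7·1.275 + 3.11·0.9911 = 7.5100.

$7.51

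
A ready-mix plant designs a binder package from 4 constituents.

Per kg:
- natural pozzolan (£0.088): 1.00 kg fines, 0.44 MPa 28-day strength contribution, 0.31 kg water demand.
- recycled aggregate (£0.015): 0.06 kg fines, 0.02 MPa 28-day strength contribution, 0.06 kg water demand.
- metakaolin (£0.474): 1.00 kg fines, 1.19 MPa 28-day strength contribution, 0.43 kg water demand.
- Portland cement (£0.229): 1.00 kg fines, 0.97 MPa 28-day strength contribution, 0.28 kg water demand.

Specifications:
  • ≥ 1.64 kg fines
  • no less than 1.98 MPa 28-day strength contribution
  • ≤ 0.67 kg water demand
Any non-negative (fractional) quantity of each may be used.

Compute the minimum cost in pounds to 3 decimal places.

Let x1 = kg of natural pozzolan, x2 = kg of recycled aggregate, x3 = kg of metakaolin, x4 = kg of Portland cement.
Minimise 0.088x1 + 0.015x2 + 0.474x3 + 0.229x4 with:
  1x1 + 0.06x2 + 1x3 + 1x4 ≥ 1.64   (fines)
  0.44x1 + 0.02x2 + 1.19x3 + 0.97x4 ≥ 1.98   (28-day strength contribution)
  0.31x1 + 0.06x2 + 0.43x3 + 0.28x4 ≤ 0.67   (water demand)
  x1, x2, x3, x4 ≥ 0.
The cheapest feasible vertex uses only natural pozzolan, Portland cement; recycled aggregate, metakaolin are not used. Binding constraints: 28-day strength contribution and water demand.
That vertex is x1 = 0.538, x4 = 1.797.
Cost = 0.088·0.538 + 0.229·1.797 = 0.45886.

£0.459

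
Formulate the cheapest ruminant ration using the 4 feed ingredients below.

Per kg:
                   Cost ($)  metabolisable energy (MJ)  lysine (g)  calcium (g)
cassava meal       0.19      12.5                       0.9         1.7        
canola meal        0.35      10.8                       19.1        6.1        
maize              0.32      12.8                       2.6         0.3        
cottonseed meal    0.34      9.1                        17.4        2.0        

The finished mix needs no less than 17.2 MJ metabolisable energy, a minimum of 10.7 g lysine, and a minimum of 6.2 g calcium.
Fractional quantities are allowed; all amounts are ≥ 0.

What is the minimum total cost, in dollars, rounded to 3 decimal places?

Let x1 = kg of cassava meal, x2 = kg of canola meal, x3 = kg of maize, x4 = kg of cottonseed meal.
Minimize 0.19x1 + 0.35x2 + 0.32x3 + 0.34x4 s.t.:
  12.5x1 + 10.8x2 + 12.8x3 + 9.1x4 ≥ 17.2   (metabolisable energy)
  0.9x1 + 19.1x2 + 2.6x3 + 17.4x4 ≥ 10.7   (lysine)
  1.7x1 + 6.1x2 + 0.3x3 + 2x4 ≥ 6.2   (calcium)
  x1, x2, x3, x4 ≥ 0.
The optimal basis is {cassava meal, canola meal}; maize, cottonseed meal drop out. Binding constraints: metabolisable energy and calcium.
That vertex is x1 = 0.6557, x2 = 0.8337.
Objective = 0.19·0.6557 + 0.35·0.8337 = 0.41638.

$0.416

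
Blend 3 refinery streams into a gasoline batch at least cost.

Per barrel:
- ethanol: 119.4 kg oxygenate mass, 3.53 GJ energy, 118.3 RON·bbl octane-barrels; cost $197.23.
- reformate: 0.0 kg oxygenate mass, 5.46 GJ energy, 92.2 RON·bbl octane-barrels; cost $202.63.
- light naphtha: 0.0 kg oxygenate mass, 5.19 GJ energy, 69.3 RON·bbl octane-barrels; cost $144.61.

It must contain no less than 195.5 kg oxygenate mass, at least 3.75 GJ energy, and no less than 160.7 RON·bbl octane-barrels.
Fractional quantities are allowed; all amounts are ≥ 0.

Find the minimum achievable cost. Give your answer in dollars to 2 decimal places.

$322.94

This is a linear program. Let x1 = barrels of ethanol, x2 = barrels of reformate, x3 = barrels of light naphtha.
min 197.23x1 + 202.63x2 + 144.61x3 s.t.:
  119.4x1 ≥ 195.5   (oxygenate mass)
  3.53x1 + 5.46x2 + 5.19x3 ≥ 3.75   (energy)
  118.3x1 + 92.2x2 + 69.3x3 ≥ 160.7   (octane-barrels)
  x1, x2, x3 ≥ 0.
At the optimum only ethanol is positive (reformate, light naphtha = 0). There the oxygenate mass constraint is tight.
That vertex is x1 = 1.6374.
Cost = 197.23·1.6374 = 322.9444.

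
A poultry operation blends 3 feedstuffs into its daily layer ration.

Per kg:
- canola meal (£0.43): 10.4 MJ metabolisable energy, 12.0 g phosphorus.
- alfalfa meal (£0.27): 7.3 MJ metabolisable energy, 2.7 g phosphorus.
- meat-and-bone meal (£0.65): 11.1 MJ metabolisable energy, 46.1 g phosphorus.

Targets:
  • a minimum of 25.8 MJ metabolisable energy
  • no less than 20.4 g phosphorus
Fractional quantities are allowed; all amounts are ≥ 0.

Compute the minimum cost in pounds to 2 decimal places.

Let x1 = kg of canola meal, x2 = kg of alfalfa meal, x3 = kg of meat-and-bone meal.
min 0.43x1 + 0.27x2 + 0.65x3 with:
  10.4x1 + 7.3x2 + 11.1x3 ≥ 25.8   (metabolisable energy)
  12x1 + 2.7x2 + 46.1x3 ≥ 20.4   (phosphorus)
  x1, x2, x3 ≥ 0.
At the optimum only canola meal, alfalfa meal are positive (meat-and-bone meal = 0). The metabolisable energy and phosphorus requirements are met with equality.
That vertex is x1 = 1.332, x2 = 1.637.
Total cost: 0.43·1.332 + 0.27·1.637 = 1.0148.

£1.01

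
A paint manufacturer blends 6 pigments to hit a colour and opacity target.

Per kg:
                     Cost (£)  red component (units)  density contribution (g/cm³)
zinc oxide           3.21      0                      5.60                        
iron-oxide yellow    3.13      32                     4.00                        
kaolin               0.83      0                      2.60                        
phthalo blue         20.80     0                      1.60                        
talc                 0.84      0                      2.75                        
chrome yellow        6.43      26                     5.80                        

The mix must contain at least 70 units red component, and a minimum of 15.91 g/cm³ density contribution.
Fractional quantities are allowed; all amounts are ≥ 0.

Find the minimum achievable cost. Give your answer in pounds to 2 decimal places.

£9.03

This is a linear program. Let x1 = kg of zinc oxide, x2 = kg of iron-oxide yellow, x3 = kg of kaolin, x4 = kg of phthalo blue, x5 = kg of talc, x6 = kg of chrome yellow.
min 3.21x1 + 3.13x2 + 0.83x3 + 20.8x4 + 0.84x5 + 6.43x6 s.t.:
  32x2 + 26x6 ≥ 70   (red component)
  5.6x1 + 4x2 + 2.6x3 + 1.6x4 + 2.75x5 + 5.8x6 ≥ 15.91   (density contribution)
  x1, x2, x3, x4, x5, x6 ≥ 0.
The minimum-cost mix takes nothing from zinc oxide, kaolin, phthalo blue, chrome yellow — only iron-oxide yellow, talc. Binding constraints: red component and density contribution.
So iron-oxide yellow = 2.1875 kg, talc = 2.6036 kg.
Hence cost = 3.13·2.1875 + 0.84·2.6036 = £9.0339.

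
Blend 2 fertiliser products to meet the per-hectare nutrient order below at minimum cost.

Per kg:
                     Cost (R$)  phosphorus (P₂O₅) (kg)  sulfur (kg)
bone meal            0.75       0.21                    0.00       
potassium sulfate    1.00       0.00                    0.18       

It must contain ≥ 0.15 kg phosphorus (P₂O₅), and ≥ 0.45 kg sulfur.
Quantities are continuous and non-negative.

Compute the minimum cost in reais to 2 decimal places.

R$3.04

Let x1 = kg of bone meal, x2 = kg of potassium sulfate.
Minimise 0.75x1 + 1x2 s.t.:
  0.21x1 ≥ 0.15   (phosphorus (P₂O₅))
  0.18x2 ≥ 0.45   (sulfur)
  x1, x2 ≥ 0.
Both inputs are positive at the optimum. The phosphorus (P₂O₅) and sulfur requirements are met with equality.
Solving gives x1 = 0.7143, x2 = 2.5.
Total cost: 0.75·0.7143 + 1·2.5 = 3.0357.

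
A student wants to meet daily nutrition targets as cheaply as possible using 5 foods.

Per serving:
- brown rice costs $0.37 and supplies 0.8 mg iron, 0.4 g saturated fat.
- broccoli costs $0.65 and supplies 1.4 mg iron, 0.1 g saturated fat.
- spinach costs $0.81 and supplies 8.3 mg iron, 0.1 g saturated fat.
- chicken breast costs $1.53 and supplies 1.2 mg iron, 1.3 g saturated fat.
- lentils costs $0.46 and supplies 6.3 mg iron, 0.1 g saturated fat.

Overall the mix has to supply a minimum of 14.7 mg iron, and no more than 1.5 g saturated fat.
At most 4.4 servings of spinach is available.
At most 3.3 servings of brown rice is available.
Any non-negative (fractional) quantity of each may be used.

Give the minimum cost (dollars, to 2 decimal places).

Set it up as a linear program. Let x1 = servings of brown rice, x2 = servings of broccoli, x3 = servings of spinach, x4 = servings of chicken breast, x5 = servings of lentils.
Minimise 0.37x1 + 0.65x2 + 0.81x3 + 1.53x4 + 0.46x5 subject to:
  0.8x1 + 1.4x2 + 8.3x3 + 1.2x4 + 6.3x5 ≥ 14.7   (iron)
  0.4x1 + 0.1x2 + 0.1x3 + 1.3x4 + 0.1x5 ≤ 1.5   (saturated fat)
  x3 ≤ 4.4
  x1 ≤ 3.3
  x1, x2, x3, x4, x5 ≥ 0.
At the optimum only lentils is positive (brown rice, broccoli, spinach, chicken breast = 0). There the iron constraint is tight.
Solving gives x5 = 2.333.
Hence cost = 0.46·2.333 = $1.0732.

$1.07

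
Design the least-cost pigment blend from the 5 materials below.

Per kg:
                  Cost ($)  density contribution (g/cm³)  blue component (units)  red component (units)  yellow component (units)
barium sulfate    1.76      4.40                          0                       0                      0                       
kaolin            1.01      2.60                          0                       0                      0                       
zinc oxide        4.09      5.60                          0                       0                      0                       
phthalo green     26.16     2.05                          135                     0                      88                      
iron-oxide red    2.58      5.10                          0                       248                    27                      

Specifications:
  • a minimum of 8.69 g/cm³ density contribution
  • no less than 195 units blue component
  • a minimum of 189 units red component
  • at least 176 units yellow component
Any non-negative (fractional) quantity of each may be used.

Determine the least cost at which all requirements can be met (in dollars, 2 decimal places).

Set it up as a linear program. Let x1 = kg of barium sulfate, x2 = kg of kaolin, x3 = kg of zinc oxide, x4 = kg of phthalo green, x5 = kg of iron-oxide red.
Minimize 1.76x1 + 1.01x2 + 4.09x3 + 26.16x4 + 2.58x5 with:
  4.4x1 + 2.6x2 + 5.6x3 + 2.05x4 + 5.1x5 ≥ 8.69   (density contribution)
  135x4 ≥ 195   (blue component)
  248x5 ≥ 189   (red component)
  88x4 + 27x5 ≥ 176   (yellow component)
  x1, x2, x3, x4, x5 ≥ 0.
The cheapest feasible vertex uses only phthalo green, iron-oxide red; barium sulfate, kaolin, zinc oxide are not used. The blue component and yellow component requirements are met with equality.
That vertex is x4 = 1.4444, x5 = 1.8107.
Cost = 26.16·1.4444 + 2.58·1.8107 = 42.4571.

$42.46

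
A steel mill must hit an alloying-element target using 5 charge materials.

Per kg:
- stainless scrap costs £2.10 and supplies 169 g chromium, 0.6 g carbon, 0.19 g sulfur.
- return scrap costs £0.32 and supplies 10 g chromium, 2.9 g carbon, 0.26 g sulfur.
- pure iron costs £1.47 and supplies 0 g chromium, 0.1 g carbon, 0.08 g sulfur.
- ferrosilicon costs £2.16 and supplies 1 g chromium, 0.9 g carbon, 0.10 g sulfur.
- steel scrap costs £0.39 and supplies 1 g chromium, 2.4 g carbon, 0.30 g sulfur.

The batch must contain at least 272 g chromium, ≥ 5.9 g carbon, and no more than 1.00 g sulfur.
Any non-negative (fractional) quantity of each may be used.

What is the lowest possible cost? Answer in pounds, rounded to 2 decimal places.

£3.72

Let x1 = kg of stainless scrap, x2 = kg of return scrap, x3 = kg of pure iron, x4 = kg of ferrosilicon, x5 = kg of steel scrap.
min 2.1x1 + 0.32x2 + 1.47x3 + 2.16x4 + 0.39x5 subject to:
  169x1 + 10x2 + 1x4 + 1x5 ≥ 272   (chromium)
  0.6x1 + 2.9x2 + 0.1x3 + 0.9x4 + 2.4x5 ≥ 5.9   (carbon)
  0.19x1 + 0.26x2 + 0.08x3 + 0.1x4 + 0.3x5 ≤ 1   (sulfur)
  x1, x2, x3, x4, x5 ≥ 0.
The cheapest feasible vertex uses only stainless scrap, return scrap; pure iron, ferrosilicon, steel scrap are not used. There the chromium and carbon constraints are tight.
Solving gives x1 = 1.508, x2 = 1.723.
Hence cost = 2.1·1.508 + 0.32·1.723 = £3.7182.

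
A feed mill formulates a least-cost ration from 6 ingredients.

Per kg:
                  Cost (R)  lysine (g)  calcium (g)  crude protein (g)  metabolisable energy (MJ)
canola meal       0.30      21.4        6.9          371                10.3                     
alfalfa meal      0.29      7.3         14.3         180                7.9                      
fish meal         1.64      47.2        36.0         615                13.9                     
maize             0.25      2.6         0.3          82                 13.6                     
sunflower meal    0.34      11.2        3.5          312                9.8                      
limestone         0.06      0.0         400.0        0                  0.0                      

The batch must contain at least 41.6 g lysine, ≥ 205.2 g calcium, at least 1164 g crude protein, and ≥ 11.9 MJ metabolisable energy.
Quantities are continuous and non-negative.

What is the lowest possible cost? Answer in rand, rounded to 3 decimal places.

R0.969

Set it up as a linear program. Let x1 = kg of canola meal, x2 = kg of alfalfa meal, x3 = kg of fish meal, x4 = kg of maize, x5 = kg of sunflower meal, x6 = kg of limestone.
min 0.3x1 + 0.29x2 + 1.64x3 + 0.25x4 + 0.34x5 + 0.06x6 with:
  21.4x1 + 7.3x2 + 47.2x3 + 2.6x4 + 11.2x5 ≥ 41.6   (lysine)
  6.9x1 + 14.3x2 + 36x3 + 0.3x4 + 3.5x5 + 400x6 ≥ 205.2   (calcium)
  371x1 + 180x2 + 615x3 + 82x4 + 312x5 ≥ 1164   (crude protein)
  10.3x1 + 7.9x2 + 13.9x3 + 13.6x4 + 9.8x5 ≥ 11.9   (metabolisable energy)
  x1, x2, x3, x4, x5, x6 ≥ 0.
The optimal basis is {canola meal, limestone}; alfalfa meal, fish meal, maize, sunflower meal drop out. The calcium and crude protein requirements are met with equality.
That vertex is x1 = 3.137, x6 = 0.4589.
Total cost: 0.3·3.137 + 0.06·0.4589 = 0.96863.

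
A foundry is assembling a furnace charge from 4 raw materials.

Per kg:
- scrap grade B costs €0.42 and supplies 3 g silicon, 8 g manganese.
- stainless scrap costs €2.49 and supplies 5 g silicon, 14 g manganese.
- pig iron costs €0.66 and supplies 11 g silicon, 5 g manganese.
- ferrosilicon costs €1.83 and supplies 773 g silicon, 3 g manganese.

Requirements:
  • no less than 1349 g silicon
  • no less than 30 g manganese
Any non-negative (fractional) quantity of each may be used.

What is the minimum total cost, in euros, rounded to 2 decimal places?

Let x1 = kg of scrap grade B, x2 = kg of stainless scrap, x3 = kg of pig iron, x4 = kg of ferrosilicon.
min 0.42x1 + 2.49x2 + 0.66x3 + 1.83x4 with:
  3x1 + 5x2 + 11x3 + 773x4 ≥ 1349   (silicon)
  8x1 + 14x2 + 5x3 + 3x4 ≥ 30   (manganese)
  x1, x2, x3, x4 ≥ 0.
The optimal basis is {scrap grade B, ferrosilicon}; stainless scrap, pig iron drop out. Binding constraints: silicon and manganese.
That vertex is x1 = 3.1, x4 = 1.733.
Total cost: 0.42·3.1 + 1.83·1.733 = 4.4734.

€4.47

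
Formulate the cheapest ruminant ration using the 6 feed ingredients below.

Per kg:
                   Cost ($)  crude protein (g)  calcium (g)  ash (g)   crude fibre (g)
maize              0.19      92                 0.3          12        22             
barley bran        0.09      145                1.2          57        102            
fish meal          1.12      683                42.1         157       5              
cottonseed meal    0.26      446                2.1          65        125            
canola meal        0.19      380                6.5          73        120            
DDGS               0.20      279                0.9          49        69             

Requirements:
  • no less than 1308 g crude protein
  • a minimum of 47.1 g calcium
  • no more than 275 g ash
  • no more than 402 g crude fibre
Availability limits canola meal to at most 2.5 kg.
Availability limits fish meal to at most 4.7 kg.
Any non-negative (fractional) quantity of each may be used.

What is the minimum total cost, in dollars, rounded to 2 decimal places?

$1.29

Let x1 = kg of maize, x2 = kg of barley bran, x3 = kg of fish meal, x4 = kg of cottonseed meal, x5 = kg of canola meal, x6 = kg of DDGS.
min 0.19x1 + 0.09x2 + 1.12x3 + 0.26x4 + 0.19x5 + 0.2x6 subject to:
  92x1 + 145x2 + 683x3 + 446x4 + 380x5 + 279x6 ≥ 1308   (crude protein)
  0.3x1 + 1.2x2 + 42.1x3 + 2.1x4 + 6.5x5 + 0.9x6 ≥ 47.1   (calcium)
  12x1 + 57x2 + 157x3 + 65x4 + 73x5 + 49x6 ≤ 275   (ash)
  22x1 + 102x2 + 5x3 + 125x4 + 120x5 + 69x6 ≤ 402   (crude fibre)
  x5 ≤ 2.5
  x3 ≤ 4.7
  x1, x2, x3, x4, x5, x6 ≥ 0.
At the optimum only fish meal, canola meal are positive (maize, barley bran, cottonseed meal, DDGS = 0). Binding constraints: crude protein and calcium.
Solving gives x3 = 0.8129, x5 = 1.981.
Hence cost = 1.12·0.8129 + 0.19·1.981 = $1.2868.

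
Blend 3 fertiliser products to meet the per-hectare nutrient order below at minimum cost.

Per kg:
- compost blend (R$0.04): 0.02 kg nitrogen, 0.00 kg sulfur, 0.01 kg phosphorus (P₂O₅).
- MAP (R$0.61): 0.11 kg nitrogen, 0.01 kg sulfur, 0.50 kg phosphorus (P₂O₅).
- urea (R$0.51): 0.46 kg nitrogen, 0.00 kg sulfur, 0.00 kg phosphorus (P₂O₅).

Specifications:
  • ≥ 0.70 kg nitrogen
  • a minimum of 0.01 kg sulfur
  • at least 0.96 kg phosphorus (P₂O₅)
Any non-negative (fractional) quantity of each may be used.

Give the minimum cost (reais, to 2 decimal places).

R$1.71

Set it up as a linear program. Let x1 = kg of compost blend, x2 = kg of MAP, x3 = kg of urea.
Minimize 0.04x1 + 0.61x2 + 0.51x3 with:
  0.02x1 + 0.11x2 + 0.46x3 ≥ 0.7   (nitrogen)
  0.01x2 ≥ 0.01   (sulfur)
  0.01x1 + 0.5x2 ≥ 0.96   (phosphorus (P₂O₅))
  x1, x2, x3 ≥ 0.
The minimum-cost mix takes nothing from compost blend — only MAP, urea. The nitrogen and phosphorus (P₂O₅) requirements are met with equality.
Optimal quantities: MAP = 1.92 kg, urea = 1.063 kg.
Total cost: 0.61·1.92 + 0.51·1.063 = 1.7133.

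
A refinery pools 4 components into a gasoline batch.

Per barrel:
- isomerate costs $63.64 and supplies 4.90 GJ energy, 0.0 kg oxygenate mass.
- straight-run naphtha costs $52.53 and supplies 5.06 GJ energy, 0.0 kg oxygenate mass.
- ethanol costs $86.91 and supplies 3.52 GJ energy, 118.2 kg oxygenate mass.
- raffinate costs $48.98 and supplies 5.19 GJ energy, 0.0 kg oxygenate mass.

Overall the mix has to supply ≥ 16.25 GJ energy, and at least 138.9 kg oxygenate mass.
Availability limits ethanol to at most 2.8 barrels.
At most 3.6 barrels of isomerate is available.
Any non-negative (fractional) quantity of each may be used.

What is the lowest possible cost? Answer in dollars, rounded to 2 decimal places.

Let x1 = barrels of isomerate, x2 = barrels of straight-run naphtha, x3 = barrels of ethanol, x4 = barrels of raffinate.
Minimise 63.64x1 + 52.53x2 + 86.91x3 + 48.98x4 with:
  4.9x1 + 5.06x2 + 3.52x3 + 5.19x4 ≥ 16.25   (energy)
  118.2x3 ≥ 138.9   (oxygenate mass)
  x3 ≤ 2.8
  x1 ≤ 3.6
  x1, x2, x3, x4 ≥ 0.
At the optimum only ethanol, raffinate are positive (isomerate, straight-run naphtha = 0). Binding constraints: energy and oxygenate mass.
So ethanol = 1.1751 barrels, raffinate = 2.334 barrels.
Objective = 86.91·1.1751 + 48.98·2.334 = 216.4473.

$216.45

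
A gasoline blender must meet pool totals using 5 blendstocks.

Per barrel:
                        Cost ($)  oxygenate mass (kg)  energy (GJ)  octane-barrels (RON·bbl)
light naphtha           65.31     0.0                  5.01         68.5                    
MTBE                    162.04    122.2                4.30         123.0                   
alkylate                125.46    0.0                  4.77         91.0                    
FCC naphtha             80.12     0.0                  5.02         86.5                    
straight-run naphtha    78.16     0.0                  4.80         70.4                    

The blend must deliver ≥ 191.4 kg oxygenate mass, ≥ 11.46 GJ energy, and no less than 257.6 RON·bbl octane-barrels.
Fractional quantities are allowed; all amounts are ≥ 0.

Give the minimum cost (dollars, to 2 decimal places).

$315.68

Let x1 = barrels of light naphtha, x2 = barrels of MTBE, x3 = barrels of alkylate, x4 = barrels of FCC naphtha, x5 = barrels of straight-run naphtha.
min 65.31x1 + 162.04x2 + 125.46x3 + 80.12x4 + 78.16x5 s.t.:
  122.2x2 ≥ 191.4   (oxygenate mass)
  5.01x1 + 4.3x2 + 4.77x3 + 5.02x4 + 4.8x5 ≥ 11.46   (energy)
  68.5x1 + 123x2 + 91x3 + 86.5x4 + 70.4x5 ≥ 257.6   (octane-barrels)
  x1, x2, x3, x4, x5 ≥ 0.
At the optimum only light naphtha, MTBE, FCC naphtha are positive (alkylate, straight-run naphtha = 0). There the oxygenate mass, energy, octane-barrels constraints are tight.
That vertex is x1 = 0.92381, x2 = 1.5663, x4 = 0.019258.
Hence cost = 65.31·0.92381 + 162.04·1.5663 + 80.12·0.019258 = $315.6802.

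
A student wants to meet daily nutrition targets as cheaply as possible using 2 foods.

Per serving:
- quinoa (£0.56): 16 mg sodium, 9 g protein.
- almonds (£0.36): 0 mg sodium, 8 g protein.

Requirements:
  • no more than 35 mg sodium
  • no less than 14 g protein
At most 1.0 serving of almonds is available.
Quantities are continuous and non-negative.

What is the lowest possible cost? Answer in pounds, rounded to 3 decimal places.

£0.733

Let x1 = servings of quinoa, x2 = servings of almonds.
Minimize 0.56x1 + 0.36x2 with:
  16x1 ≤ 35   (sodium)
  9x1 + 8x2 ≥ 14   (protein)
  x2 ≤ 1
  x1, x2 ≥ 0.
Both inputs are positive at the optimum. The protein and the almonds cap requirements are met with equality.
Solving gives x1 = 0.6667, x2 = 1.
Total cost: 0.56·0.6667 + 0.36·1 = 0.73335.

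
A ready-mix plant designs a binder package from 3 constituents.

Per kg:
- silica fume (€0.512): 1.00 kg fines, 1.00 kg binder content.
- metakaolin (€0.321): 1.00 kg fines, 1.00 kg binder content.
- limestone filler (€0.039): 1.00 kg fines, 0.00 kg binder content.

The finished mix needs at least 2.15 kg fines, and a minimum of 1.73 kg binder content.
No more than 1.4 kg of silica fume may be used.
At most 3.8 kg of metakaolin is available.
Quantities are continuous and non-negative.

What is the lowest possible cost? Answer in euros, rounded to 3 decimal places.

Let x1 = kg of silica fume, x2 = kg of metakaolin, x3 = kg of limestone filler.
Minimize 0.512x1 + 0.321x2 + 0.039x3 s.t.:
  1x1 + 1x2 + 1x3 ≥ 2.15   (fines)
  1x1 + 1x2 ≥ 1.73   (binder content)
  x1 ≤ 1.4
  x2 ≤ 3.8
  x1, x2, x3 ≥ 0.
The optimal basis is {metakaolin, limestone filler}; silica fume drops out. The fines and binder content requirements are met with equality.
That vertex is x2 = 1.73, x3 = 0.42.
Total cost: 0.321·1.73 + 0.039·0.42 = 0.57171.

€0.572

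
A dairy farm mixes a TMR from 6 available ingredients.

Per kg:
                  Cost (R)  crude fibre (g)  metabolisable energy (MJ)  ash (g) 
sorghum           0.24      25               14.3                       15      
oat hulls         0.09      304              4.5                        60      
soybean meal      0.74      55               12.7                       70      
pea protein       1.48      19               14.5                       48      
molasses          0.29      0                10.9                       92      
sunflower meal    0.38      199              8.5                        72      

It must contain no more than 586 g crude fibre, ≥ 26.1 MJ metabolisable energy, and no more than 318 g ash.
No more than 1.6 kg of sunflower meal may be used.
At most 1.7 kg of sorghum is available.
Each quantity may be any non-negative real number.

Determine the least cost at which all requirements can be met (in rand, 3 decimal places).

Let x1 = kg of sorghum, x2 = kg of oat hulls, x3 = kg of soybean meal, x4 = kg of pea protein, x5 = kg of molasses, x6 = kg of sunflower meal.
Minimize 0.24x1 + 0.09x2 + 0.74x3 + 1.48x4 + 0.29x5 + 0.38x6 subject to:
  25x1 + 304x2 + 55x3 + 19x4 + 199x6 ≤ 586   (crude fibre)
  14.3x1 + 4.5x2 + 12.7x3 + 14.5x4 + 10.9x5 + 8.5x6 ≥ 26.1   (metabolisable energy)
  15x1 + 60x2 + 70x3 + 48x4 + 92x5 + 72x6 ≤ 318   (ash)
  x6 ≤ 1.6
  x1 ≤ 1.7
  x1, x2, x3, x4, x5, x6 ≥ 0.
At the optimum only sorghum, oat hulls are positive (soybean meal, pea protein, molasses, sunflower meal = 0). There the metabolisable energy and the sorghum cap constraints are tight.
Solving gives x1 = 1.7, x2 = 0.3978.
Cost = 0.24·1.7 + 0.09·0.3978 = 0.44380.

R0.444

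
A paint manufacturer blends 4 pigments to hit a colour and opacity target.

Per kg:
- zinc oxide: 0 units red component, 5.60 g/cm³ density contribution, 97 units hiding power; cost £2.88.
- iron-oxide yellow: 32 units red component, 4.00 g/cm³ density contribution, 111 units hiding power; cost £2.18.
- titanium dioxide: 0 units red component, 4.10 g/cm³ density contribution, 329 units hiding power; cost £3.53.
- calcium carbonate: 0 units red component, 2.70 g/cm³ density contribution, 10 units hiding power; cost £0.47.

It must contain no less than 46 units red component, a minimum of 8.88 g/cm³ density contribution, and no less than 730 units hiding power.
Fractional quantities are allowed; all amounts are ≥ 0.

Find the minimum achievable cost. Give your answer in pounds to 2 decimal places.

Let x1 = kg of zinc oxide, x2 = kg of iron-oxide yellow, x3 = kg of titanium dioxide, x4 = kg of calcium carbonate.
Minimise 2.88x1 + 2.18x2 + 3.53x3 + 0.47x4 with:
  32x2 ≥ 46   (red component)
  5.6x1 + 4x2 + 4.1x3 + 2.7x4 ≥ 8.88   (density contribution)
  97x1 + 111x2 + 329x3 + 10x4 ≥ 730   (hiding power)
  x1, x2, x3, x4 ≥ 0.
The cheapest feasible vertex uses only iron-oxide yellow, titanium dioxide; zinc oxide, calcium carbonate are not used. The red component and hiding power requirements are met with equality.
Optimal quantities: iron-oxide yellow = 1.4375 kg, titanium dioxide = 1.7339 kg.
Total cost: 2.18·1.4375 + 3.53·1.7339 = 9.2544.

£9.25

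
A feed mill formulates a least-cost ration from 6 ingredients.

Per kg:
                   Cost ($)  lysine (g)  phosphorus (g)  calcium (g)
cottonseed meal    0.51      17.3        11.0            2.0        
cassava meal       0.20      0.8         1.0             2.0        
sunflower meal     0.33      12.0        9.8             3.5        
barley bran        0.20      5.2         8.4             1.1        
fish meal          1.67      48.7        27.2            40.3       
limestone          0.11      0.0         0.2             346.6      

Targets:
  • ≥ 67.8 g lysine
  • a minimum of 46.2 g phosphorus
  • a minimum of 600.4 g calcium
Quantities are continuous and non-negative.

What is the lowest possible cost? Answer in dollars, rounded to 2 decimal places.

Let x1 = kg of cottonseed meal, x2 = kg of cassava meal, x3 = kg of sunflower meal, x4 = kg of barley bran, x5 = kg of fish meal, x6 = kg of limestone.
Minimise 0.51x1 + 0.2x2 + 0.33x3 + 0.2x4 + 1.67x5 + 0.11x6 with:
  17.3x1 + 0.8x2 + 12x3 + 5.2x4 + 48.7x5 ≥ 67.8   (lysine)
  11x1 + 1x2 + 9.8x3 + 8.4x4 + 27.2x5 + 0.2x6 ≥ 46.2   (phosphorus)
  2x1 + 2x2 + 3.5x3 + 1.1x4 + 40.3x5 + 346.6x6 ≥ 600.4   (calcium)
  x1, x2, x3, x4, x5, x6 ≥ 0.
At the optimum only sunflower meal, limestone are positive (cottonseed meal, cassava meal, barley bran, fish meal = 0). Binding constraints: lysine and calcium.
That vertex is x3 = 5.65, x6 = 1.675.
Hence cost = 0.33·5.65 + 0.11·1.675 = $2.0488.

$2.05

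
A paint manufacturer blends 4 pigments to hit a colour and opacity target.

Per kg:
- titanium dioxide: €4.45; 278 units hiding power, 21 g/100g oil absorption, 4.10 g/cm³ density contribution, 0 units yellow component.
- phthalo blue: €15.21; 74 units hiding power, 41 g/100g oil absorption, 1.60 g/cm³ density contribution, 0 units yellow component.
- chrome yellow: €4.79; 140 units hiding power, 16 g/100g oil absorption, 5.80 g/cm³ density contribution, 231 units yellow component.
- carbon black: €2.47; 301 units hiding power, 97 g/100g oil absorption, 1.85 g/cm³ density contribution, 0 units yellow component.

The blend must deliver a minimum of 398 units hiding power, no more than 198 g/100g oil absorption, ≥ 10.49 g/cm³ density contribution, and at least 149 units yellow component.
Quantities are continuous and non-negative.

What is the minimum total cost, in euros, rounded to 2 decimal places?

€9.20

Set it up as a linear program. Let x1 = kg of titanium dioxide, x2 = kg of phthalo blue, x3 = kg of chrome yellow, x4 = kg of carbon black.
Minimize 4.45x1 + 15.21x2 + 4.79x3 + 2.47x4 s.t.:
  278x1 + 74x2 + 140x3 + 301x4 ≥ 398   (hiding power)
  21x1 + 41x2 + 16x3 + 97x4 ≤ 198   (oil absorption)
  4.1x1 + 1.6x2 + 5.8x3 + 1.85x4 ≥ 10.49   (density contribution)
  231x3 ≥ 149   (yellow component)
  x1, x2, x3, x4 ≥ 0.
The optimal basis is {chrome yellow, carbon black}; titanium dioxide, phthalo blue drop out. Binding constraints: hiding power and density contribution.
That vertex is x3 = 1.6285, x4 = 0.56484.
Total cost: 4.79·1.6285 + 2.47·0.56484 = 9.1957.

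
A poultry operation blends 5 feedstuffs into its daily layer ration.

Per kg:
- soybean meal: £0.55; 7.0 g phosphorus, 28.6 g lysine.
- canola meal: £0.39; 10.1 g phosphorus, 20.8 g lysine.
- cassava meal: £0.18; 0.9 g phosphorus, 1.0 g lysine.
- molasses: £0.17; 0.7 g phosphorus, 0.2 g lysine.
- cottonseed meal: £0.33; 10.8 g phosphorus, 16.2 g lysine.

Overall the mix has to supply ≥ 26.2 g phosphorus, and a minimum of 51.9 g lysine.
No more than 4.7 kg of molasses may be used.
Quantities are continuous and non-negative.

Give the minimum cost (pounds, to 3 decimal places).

This is a linear program. Let x1 = kg of soybean meal, x2 = kg of canola meal, x3 = kg of cassava meal, x4 = kg of molasses, x5 = kg of cottonseed meal.
min 0.55x1 + 0.39x2 + 0.18x3 + 0.17x4 + 0.33x5 s.t.:
  7x1 + 10.1x2 + 0.9x3 + 0.7x4 + 10.8x5 ≥ 26.2   (phosphorus)
  28.6x1 + 20.8x2 + 1x3 + 0.2x4 + 16.2x5 ≥ 51.9   (lysine)
  x4 ≤ 4.7
  x1, x2, x3, x4, x5 ≥ 0.
The cheapest feasible vertex uses only canola meal, cottonseed meal; soybean meal, cassava meal, molasses are not used. Binding constraints: phosphorus and lysine.
That vertex is x2 = 2.23, x5 = 0.3404.
Objective = 0.39·2.23 + 0.33·0.3404 = 0.98203.

£0.982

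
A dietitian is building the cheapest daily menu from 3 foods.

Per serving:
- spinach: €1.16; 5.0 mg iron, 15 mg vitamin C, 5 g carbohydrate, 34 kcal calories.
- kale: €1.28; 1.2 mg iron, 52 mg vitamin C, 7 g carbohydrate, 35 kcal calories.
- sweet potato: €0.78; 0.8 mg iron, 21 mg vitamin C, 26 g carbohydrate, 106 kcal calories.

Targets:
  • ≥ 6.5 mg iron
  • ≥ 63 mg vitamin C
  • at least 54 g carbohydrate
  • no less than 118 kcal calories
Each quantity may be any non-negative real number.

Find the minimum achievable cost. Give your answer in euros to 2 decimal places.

Set it up as a linear program. Let x1 = servings of spinach, x2 = servings of kale, x3 = servings of sweet potato.
Minimise 1.16x1 + 1.28x2 + 0.78x3 s.t.:
  5x1 + 1.2x2 + 0.8x3 ≥ 6.5   (iron)
  15x1 + 52x2 + 21x3 ≥ 63   (vitamin C)
  5x1 + 7x2 + 26x3 ≥ 54   (carbohydrate)
  34x1 + 35x2 + 106x3 ≥ 118   (calories)
  x1, x2, x3 ≥ 0.
All 3 inputs are positive at the optimum. There the iron, vitamin C, carbohydrate constraints are tight.
That vertex is x1 = 0.9595, x2 = 0.1913, x3 = 1.841.
Objective = 1.16·0.9595 + 1.28·0.1913 + 0.78·1.841 = 2.7939.

€2.79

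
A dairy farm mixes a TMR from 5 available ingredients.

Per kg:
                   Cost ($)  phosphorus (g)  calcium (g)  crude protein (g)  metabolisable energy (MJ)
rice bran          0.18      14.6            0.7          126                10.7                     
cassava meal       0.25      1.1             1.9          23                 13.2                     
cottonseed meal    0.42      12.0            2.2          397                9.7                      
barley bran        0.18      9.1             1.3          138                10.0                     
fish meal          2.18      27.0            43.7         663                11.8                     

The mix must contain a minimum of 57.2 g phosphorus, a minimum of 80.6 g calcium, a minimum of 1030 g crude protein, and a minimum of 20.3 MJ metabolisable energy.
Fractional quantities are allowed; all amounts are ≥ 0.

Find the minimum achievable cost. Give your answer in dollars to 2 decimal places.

Let x1 = kg of rice bran, x2 = kg of cassava meal, x3 = kg of cottonseed meal, x4 = kg of barley bran, x5 = kg of fish meal.
min 0.18x1 + 0.25x2 + 0.42x3 + 0.18x4 + 2.18x5 with:
  14.6x1 + 1.1x2 + 12x3 + 9.1x4 + 27x5 ≥ 57.2   (phosphorus)
  0.7x1 + 1.9x2 + 2.2x3 + 1.3x4 + 43.7x5 ≥ 80.6   (calcium)
  126x1 + 23x2 + 397x3 + 138x4 + 663x5 ≥ 1030   (crude protein)
  10.7x1 + 13.2x2 + 9.7x3 + 10x4 + 11.8x5 ≥ 20.3   (metabolisable energy)
  x1, x2, x3, x4, x5 ≥ 0.
At the optimum only rice bran, fish meal are positive (cassava meal, cottonseed meal, barley bran = 0). The phosphorus and calcium requirements are met with equality.
Optimal quantities: rice bran = 0.5224 kg, fish meal = 1.836 kg.
Hence cost = 0.18·0.5224 + 2.18·1.836 = $4.0965.

$4.10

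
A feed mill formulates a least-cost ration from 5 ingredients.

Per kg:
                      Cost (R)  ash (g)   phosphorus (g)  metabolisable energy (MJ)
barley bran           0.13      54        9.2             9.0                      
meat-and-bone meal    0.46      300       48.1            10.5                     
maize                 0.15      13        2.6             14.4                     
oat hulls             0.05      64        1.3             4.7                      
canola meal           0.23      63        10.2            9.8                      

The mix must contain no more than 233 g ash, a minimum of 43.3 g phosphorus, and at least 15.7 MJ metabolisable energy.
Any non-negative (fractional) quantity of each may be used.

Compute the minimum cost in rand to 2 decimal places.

This is a linear program. Let x1 = kg of barley bran, x2 = kg of meat-and-bone meal, x3 = kg of maize, x4 = kg of oat hulls, x5 = kg of canola meal.
Minimize 0.13x1 + 0.46x2 + 0.15x3 + 0.05x4 + 0.23x5 subject to:
  54x1 + 300x2 + 13x3 + 64x4 + 63x5 ≤ 233   (ash)
  9.2x1 + 48.1x2 + 2.6x3 + 1.3x4 + 10.2x5 ≥ 43.3   (phosphorus)
  9x1 + 10.5x2 + 14.4x3 + 4.7x4 + 9.8x5 ≥ 15.7   (metabolisable energy)
  x1, x2, x3, x4, x5 ≥ 0.
The minimum-cost mix takes nothing from meat-and-bone meal, oat hulls, canola meal — only barley bran, maize. The ash and phosphorus requirements are met with equality.
So barley bran = 2.062 kg, maize = 9.356 kg.
Cost = 0.13·2.062 + 0.15·9.356 = 1.6715.

R1.67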